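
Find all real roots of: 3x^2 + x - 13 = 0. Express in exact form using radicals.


Using the quadratic formula: x = (-b ± sqrt(b^2 - 4ac)) / (2a)
Here a = 3, b = 1, c = -13
Discriminant = b^2 - 4ac = 1^2 - 4(3)(-13) = 1 + 156 = 157
Since discriminant = 157 > 0, there are two real roots.
x = (-1 ± sqrt(157)) / 6
Numerically: x ≈ 1.9217 or x ≈ -2.2550

x = (-1 + sqrt(157)) / 6 or x = (-1 - sqrt(157)) / 6


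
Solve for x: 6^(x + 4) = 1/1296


Express both sides with the same base.
1/1296 = 6^(-4)
Since the bases match, equate exponents: x + 4 = -4
So x = -4 - (4) = -8

x = -8


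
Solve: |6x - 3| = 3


An absolute value equation |expr| = 3 gives two cases:
Case 1: 6x - 3 = 3
  6x = 6, so x = 1
Case 2: 6x - 3 = -3
  6x = 0, so x = 0

x = 0, x = 1


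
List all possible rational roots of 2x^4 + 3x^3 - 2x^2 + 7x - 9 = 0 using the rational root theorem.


Rational root theorem: possible roots are ±p/q where:
  p divides the constant term (-9): p ∈ {1, 3, 9}
  q divides the leading coefficient (2): q ∈ {1, 2}

All possible rational roots: -9, -9/2, -3, -3/2, -1, -1/2, 1/2, 1, 3/2, 3, 9/2, 9

-9, -9/2, -3, -3/2, -1, -1/2, 1/2, 1, 3/2, 3, 9/2, 9


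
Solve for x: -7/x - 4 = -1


Subtract -4 from both sides: -7/x = 3
Multiply both sides by x: -7 = 3 * x
Divide by 3: x = -7/3

x = -7/3


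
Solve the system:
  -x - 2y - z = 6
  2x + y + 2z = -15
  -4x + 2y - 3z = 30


Using Cramer's rule. Expand each determinant along the first row.
D  = (-1)*[1*(-3) - 2*2] - (-2)*[2*(-3) - 2*(-4)] + (-1)*[2*2 - 1*(-4)]
  = (-1)*(-7) - (-2)*(2) + (-1)*(8) = 3
Dx = 6*[1*(-3) - 2*2] - (-2)*[(-15)*(-3) - 2*30] + (-1)*[(-15)*2 - 1*30]
  = 6*(-7) - (-2)*(-15) + (-1)*(-60) = -12
Dy = (-1)*[(-15)*(-3) - 2*30] - 6*[2*(-3) - 2*(-4)] + (-1)*[2*30 - (-15)*(-4)]
  = (-1)*(-15) - 6*(2) + (-1)*(0) = 3
Dz = (-1)*[1*30 - (-15)*2] - (-2)*[2*30 - (-15)*(-4)] + 6*[2*2 - 1*(-4)]
  = (-1)*(60) - (-2)*(0) + 6*(8) = -12
x = Dx/D = -12/3 = -4, y = Dy/D = 3/3 = 1, z = Dz/D = -12/3 = -4
Check eq1: (-1)(-4) + (-2)(1) + (-1)(-4) = 6 = 6 ✓
Check eq2: (2)(-4) + (1)(1) + (2)(-4) = -15 = -15 ✓
Check eq3: (-4)(-4) + (2)(1) + (-3)(-4) = 30 = 30 ✓

x = -4, y = 1, z = -4


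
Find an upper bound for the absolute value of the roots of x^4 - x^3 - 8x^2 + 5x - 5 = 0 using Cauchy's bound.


Cauchy's bound: all roots r satisfy |r| <= 1 + max(|a_i/a_n|) for i = 0,...,n-1
where a_n is the leading coefficient.

Coefficients: [1, -1, -8, 5, -5]
Leading coefficient a_n = 1
Ratios |a_i/a_n|: 1, 8, 5, 5
Maximum ratio: 8
Cauchy's bound: |r| <= 1 + 8 = 9

Upper bound = 9


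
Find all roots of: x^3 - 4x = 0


The constant term is 0, so x = 0 is a root. Factor out x:
  x^2 - 4 = 0
Solve the quadratic x^2 - 4 = 0: discriminant = 0^2 - 4(1)(-4) = 0 + 16 = 16.
sqrt(16) = 4, so x = (0 ± 4)/2: x = 2 or x = -2.
Collecting all roots found:

x = -2, x = 0, x = 2


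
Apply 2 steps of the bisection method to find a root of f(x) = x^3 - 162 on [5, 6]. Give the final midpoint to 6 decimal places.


f(x) = x^3 - 162
f(5) = -37 < 0
f(6) = 54 > 0

Step 1: midpoint = (5.000000 + 6.000000)/2 = 5.500000
  f(5.500000) = 4.375000
  f(mid) > 0, so root is in [5.000000, 5.500000]

Step 2: midpoint = (5.000000 + 5.500000)/2 = 5.250000
  f(5.250000) = -17.296875
  f(mid) < 0, so root is in [5.250000, 5.500000]

midpoint = 5.250000


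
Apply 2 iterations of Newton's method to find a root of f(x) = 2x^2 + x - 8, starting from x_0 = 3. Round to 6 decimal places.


Newton's method: x_(n+1) = x_n - f(x_n)/f'(x_n)
f(x) = 2x^2 + x - 8
f'(x) = 4x + 1

Iteration 1:
  f(3.000000) = 13.000000
  f'(3.000000) = 13.000000
  x_1 = 3.000000 - (13.000000)/(13.000000) = 2.000000

Iteration 2:
  f(2.000000) = 2.000000
  f'(2.000000) = 9.000000
  x_2 = 2.000000 - (2.000000)/(9.000000) = 1.777778

x_2 = 1.777778


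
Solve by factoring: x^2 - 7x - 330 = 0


We need two numbers that multiply to -330 and add to -7.
Those numbers are -22 and 15 (since (-22) * 15 = -330 and (-22) + 15 = -7).
So x^2 - 7x - 330 = (x - 22)(x + 15) = 0
Setting each factor to zero: x = 22 or x = -15

x = -15, x = 22


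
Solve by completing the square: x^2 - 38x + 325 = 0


Start: x^2 - 38x + 325 = 0
Move constant: x^2 - 38x = -325
Half of -38 is -19, squared is 361
Add 361 to both sides: x^2 - 38x + 361 = 36
(x - 19)^2 = 36
x - 19 = ±6
x = 19 + 6 = 25 or x = 19 - 6 = 13

x = 13, x = 25


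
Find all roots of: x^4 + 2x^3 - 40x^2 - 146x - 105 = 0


Let p(x) = x^4 + 2x^3 - 40x^2 - 146x - 105. By the rational root theorem (leading coefficient 1), any rational root is an integer divisor of 105: try ±1, ±2, ... in turn.
Test x = 1: value = -288 ≠ 0.
Test x = -1: value = 0 ✓, so (x + 1) is a factor.
Synthetic division by (x + 1): bring down 1; 1(-1) + 2 = 1; 1(-1) - 40 = -41; (-41)(-1) - 146 = -105; (-105)(-1) - 105 = 0 → quotient x^3 + x^2 - 41x - 105, remainder 0.
Continue with the quotient x^3 + x^2 - 41x - 105 (candidates must divide 105; re-test x = -1 first in case it repeats).
Test x = -1: value = -64 ≠ 0.
Test x = 3: value = -192 ≠ 0.
Test x = -3: value = 0 ✓, so (x + 3) is a factor.
Synthetic division by (x + 3): bring down 1; 1(-3) + 1 = -2; (-2)(-3) - 41 = -35; (-35)(-3) - 105 = 0 → quotient x^2 - 2x - 35, remainder 0.
Solve the quadratic x^2 - 2x - 35 = 0: discriminant = (-2)^2 - 4(1)(-35) = 4 + 140 = 144.
sqrt(144) = 12, so x = (2 ± 12)/2: x = 7 or x = -5.
Collecting all roots found:

x = -5, x = -3, x = -1, x = 7


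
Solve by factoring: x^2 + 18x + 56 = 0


We need two numbers that multiply to 56 and add to 18.
Those numbers are 14 and 4 (since 14 * 4 = 56 and 14 + 4 = 18).
So x^2 + 18x + 56 = (x + 14)(x + 4) = 0
Setting each factor to zero: x = -14 or x = -4

x = -14, x = -4


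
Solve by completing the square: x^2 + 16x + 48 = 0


Start: x^2 + 16x + 48 = 0
Move constant: x^2 + 16x = -48
Half of 16 is 8, squared is 64
Add 64 to both sides: x^2 + 16x + 64 = 16
(x + 8)^2 = 16
x + 8 = ±4
x = -8 + 4 = -4 or x = -8 - 4 = -12

x = -12, x = -4


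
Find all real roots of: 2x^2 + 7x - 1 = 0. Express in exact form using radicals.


Using the quadratic formula: x = (-b ± sqrt(b^2 - 4ac)) / (2a)
Here a = 2, b = 7, c = -1
Discriminant = b^2 - 4ac = 7^2 - 4(2)(-1) = 49 + 8 = 57
Since discriminant = 57 > 0, there are two real roots.
x = (-7 ± sqrt(57)) / 4
Numerically: x ≈ 0.1375 or x ≈ -3.6375

x = (-7 + sqrt(57)) / 4 or x = (-7 - sqrt(57)) / 4


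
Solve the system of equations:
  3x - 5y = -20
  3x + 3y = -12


Using Cramer's rule:
Determinant D = (3)(3) - (3)(-5) = 9 + 15 = 24
Dx = (-20)(3) - (-12)(-5) = -60 - 60 = -120
Dy = (3)(-12) - (3)(-20) = -36 + 60 = 24
x = Dx/D = -120/24 = -5
y = Dy/D = 24/24 = 1

x = -5, y = 1


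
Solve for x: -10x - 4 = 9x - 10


Starting with: -10x - 4 = 9x - 10
Move all x terms to left: (-10 - 9)x = -10 + 4
Simplify: -19x = -6
Divide both sides by -19: x = 6/19

x = 6/19


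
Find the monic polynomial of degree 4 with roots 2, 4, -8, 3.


A monic polynomial with roots 2, 4, -8, 3 is:
p(x) = (x - 2)(x - 4)(x + 8)(x - 3)
After multiplying by (x - 2): x - 2
After multiplying by (x - 4): x^2 - 6x + 8
After multiplying by (x + 8): x^3 + 2x^2 - 40x + 64
After multiplying by (x - 3): x^4 - x^3 - 46x^2 + 184x - 192

x^4 - x^3 - 46x^2 + 184x - 192


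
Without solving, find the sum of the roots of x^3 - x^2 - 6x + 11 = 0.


By Vieta's formulas for x^3 + bx^2 + cx + d = 0:
  r1 + r2 + r3 = -b/a = 1
  r1*r2 + r1*r3 + r2*r3 = c/a = -6
  r1*r2*r3 = -d/a = -11


Sum = 1


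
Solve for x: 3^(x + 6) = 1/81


Express both sides with the same base.
1/81 = 3^(-4)
Since the bases match, equate exponents: x + 6 = -4
So x = -4 - (6) = -10

x = -10


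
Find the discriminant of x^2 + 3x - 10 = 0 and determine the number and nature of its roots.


For ax^2 + bx + c = 0, discriminant D = b^2 - 4ac
Here a = 1, b = 3, c = -10
D = (3)^2 - 4(1)(-10) = 9 + 40 = 49

D = 49 > 0 and is a perfect square (sqrt = 7)
The equation has 2 distinct real rational roots.

Discriminant = 49, 2 distinct real rational roots


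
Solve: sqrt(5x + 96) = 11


Square both sides: 5x + 96 = 11^2 = 121
5x = 121 - 96 = 25
x = 5
Check: sqrt(5*5 + 96) = sqrt(121) = 11 ✓

x = 5


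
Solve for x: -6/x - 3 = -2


Subtract -3 from both sides: -6/x = 1
Multiply both sides by x: -6 = 1 * x
Divide by 1: x = -6

x = -6


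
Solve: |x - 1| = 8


An absolute value equation |expr| = 8 gives two cases:
Case 1: x - 1 = 8
  x = 9, so x = 9
Case 2: x - 1 = -8
  x = -7, so x = -7

x = -7, x = 9


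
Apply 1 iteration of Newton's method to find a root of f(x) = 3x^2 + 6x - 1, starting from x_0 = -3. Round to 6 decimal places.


Newton's method: x_(n+1) = x_n - f(x_n)/f'(x_n)
f(x) = 3x^2 + 6x - 1
f'(x) = 6x + 6

Iteration 1:
  f(-3.000000) = 8.000000
  f'(-3.000000) = -12.000000
  x_1 = -3.000000 - (8.000000)/(-12.000000) = -2.333333

x_1 = -2.333333


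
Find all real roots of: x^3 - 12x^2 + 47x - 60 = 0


Let p(x) = x^3 - 12x^2 + 47x - 60. By the rational root theorem (leading coefficient 1), any rational root is an integer divisor of 60: try ±1, ±2, ... in turn.
Test x = 1: value = -24 ≠ 0.
Test x = -1: value = -120 ≠ 0.
Test x = 2: value = -6 ≠ 0.
Test x = -2: value = -210 ≠ 0.
Test x = 3: value = 0 ✓, so (x - 3) is a factor.
Synthetic division by (x - 3): bring down 1; 1(3) - 12 = -9; (-9)(3) + 47 = 20; 20(3) - 60 = 0 → quotient x^2 - 9x + 20, remainder 0.
Solve the quadratic x^2 - 9x + 20 = 0: discriminant = (-9)^2 - 4(1)(20) = 81 - 80 = 1.
sqrt(1) = 1, so x = (9 ± 1)/2: x = 5 or x = 4.

x = 3, x = 4, x = 5


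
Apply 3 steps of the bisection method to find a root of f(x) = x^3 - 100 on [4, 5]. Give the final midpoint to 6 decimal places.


f(x) = x^3 - 100
f(4) = -36 < 0
f(5) = 25 > 0

Step 1: midpoint = (4.000000 + 5.000000)/2 = 4.500000
  f(4.500000) = -8.875000
  f(mid) < 0, so root is in [4.500000, 5.000000]

Step 2: midpoint = (4.500000 + 5.000000)/2 = 4.750000
  f(4.750000) = 7.171875
  f(mid) > 0, so root is in [4.500000, 4.750000]

Step 3: midpoint = (4.500000 + 4.750000)/2 = 4.625000
  f(4.625000) = -1.068359
  f(mid) < 0, so root is in [4.625000, 4.750000]

midpoint = 4.625000


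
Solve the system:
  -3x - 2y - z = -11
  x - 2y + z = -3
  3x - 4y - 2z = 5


Using Cramer's rule. Expand each determinant along the first row.
D  = (-3)*[(-2)*(-2) - 1*(-4)] - (-2)*[1*(-2) - 1*3] + (-1)*[1*(-4) - (-2)*3]
  = (-3)*(8) - (-2)*(-5) + (-1)*(2) = -36
Dx = (-11)*[(-2)*(-2) - 1*(-4)] - (-2)*[(-3)*(-2) - 1*5] + (-1)*[(-3)*(-4) - (-2)*5]
  = (-11)*(8) - (-2)*(1) + (-1)*(22) = -108
Dy = (-3)*[(-3)*(-2) - 1*5] - (-11)*[1*(-2) - 1*3] + (-1)*[1*5 - (-3)*3]
  = (-3)*(1) - (-11)*(-5) + (-1)*(14) = -72
Dz = (-3)*[(-2)*5 - (-3)*(-4)] - (-2)*[1*5 - (-3)*3] + (-11)*[1*(-4) - (-2)*3]
  = (-3)*(-22) - (-2)*(14) + (-11)*(2) = 72
x = Dx/D = -108/-36 = 3, y = Dy/D = -72/-36 = 2, z = Dz/D = 72/-36 = -2
Check eq1: (-3)(3) + (-2)(2) + (-1)(-2) = -11 = -11 ✓
Check eq2: (1)(3) + (-2)(2) + (1)(-2) = -3 = -3 ✓
Check eq3: (3)(3) + (-4)(2) + (-2)(-2) = 5 = 5 ✓

x = 3, y = 2, z = -2


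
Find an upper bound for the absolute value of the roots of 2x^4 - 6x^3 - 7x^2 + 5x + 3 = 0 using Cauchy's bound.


Cauchy's bound: all roots r satisfy |r| <= 1 + max(|a_i/a_n|) for i = 0,...,n-1
where a_n is the leading coefficient.

Coefficients: [2, -6, -7, 5, 3]
Leading coefficient a_n = 2
Ratios |a_i/a_n|: 3, 7/2, 5/2, 3/2
Maximum ratio: 7/2
Cauchy's bound: |r| <= 1 + 7/2 = 9/2

Upper bound = 9/2


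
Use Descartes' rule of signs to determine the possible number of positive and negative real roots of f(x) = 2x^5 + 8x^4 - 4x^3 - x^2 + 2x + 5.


Descartes' rule of signs:

For positive roots, count sign changes in f(x) = 2x^5 + 8x^4 - 4x^3 - x^2 + 2x + 5:
Signs of coefficients: +, +, -, -, +, +
Number of sign changes: 2
Possible positive real roots: 2, 0

For negative roots, examine f(-x) = -2x^5 + 8x^4 + 4x^3 - x^2 - 2x + 5:
Signs of coefficients: -, +, +, -, -, +
Number of sign changes: 3
Possible negative real roots: 3, 1

Positive roots: 2 or 0; Negative roots: 3 or 1


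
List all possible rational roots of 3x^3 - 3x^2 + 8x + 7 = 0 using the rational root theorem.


Rational root theorem: possible roots are ±p/q where:
  p divides the constant term (7): p ∈ {1, 7}
  q divides the leading coefficient (3): q ∈ {1, 3}

All possible rational roots: -7, -7/3, -1, -1/3, 1/3, 1, 7/3, 7

-7, -7/3, -1, -1/3, 1/3, 1, 7/3, 7


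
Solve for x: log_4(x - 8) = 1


Convert to exponential form: x - 8 = 4^1 = 4
x = 4 + 8 = 12
Check: log_4(12 - 8) = log_4(4) = log_4(4) = 1 ✓

x = 12


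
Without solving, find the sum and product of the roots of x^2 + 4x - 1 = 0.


By Vieta's formulas for ax^2 + bx + c = 0:
  Sum of roots = -b/a
  Product of roots = c/a

Here a = 1, b = 4, c = -1
Sum = -(4)/1 = -4
Product = -1/1 = -1

Sum = -4, Product = -1


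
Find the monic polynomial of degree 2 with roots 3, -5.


A monic polynomial with roots 3, -5 is:
p(x) = (x - 3)(x + 5)
After multiplying by (x - 3): x - 3
After multiplying by (x + 5): x^2 + 2x - 15

x^2 + 2x - 15


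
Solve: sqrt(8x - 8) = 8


Square both sides: 8x - 8 = 8^2 = 64
8x = 64 + 8 = 72
x = 9
Check: sqrt(8*9 - 8) = sqrt(64) = 8 ✓

x = 9


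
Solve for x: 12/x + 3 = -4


Subtract 3 from both sides: 12/x = -7
Multiply both sides by x: 12 = -7 * x
Divide by -7: x = -12/7

x = -12/7


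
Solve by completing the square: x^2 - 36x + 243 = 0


Start: x^2 - 36x + 243 = 0
Move constant: x^2 - 36x = -243
Half of -36 is -18, squared is 324
Add 324 to both sides: x^2 - 36x + 324 = 81
(x - 18)^2 = 81
x - 18 = ±9
x = 18 + 9 = 27 or x = 18 - 9 = 9

x = 9, x = 27


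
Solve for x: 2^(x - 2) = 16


Express both sides with the same base.
16 = 2^4
Since the bases match, equate exponents: x - 2 = 4
So x = 4 - (-2) = 6

x = 6


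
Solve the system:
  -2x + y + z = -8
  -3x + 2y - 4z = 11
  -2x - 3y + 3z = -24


Using Cramer's rule. Expand each determinant along the first row.
D  = (-2)*[2*3 - (-4)*(-3)] - 1*[(-3)*3 - (-4)*(-2)] + 1*[(-3)*(-3) - 2*(-2)]
  = (-2)*(-6) - 1*(-17) + 1*(13) = 42
Dx = (-8)*[2*3 - (-4)*(-3)] - 1*[11*3 - (-4)*(-24)] + 1*[11*(-3) - 2*(-24)]
  = (-8)*(-6) - 1*(-63) + 1*(15) = 126
Dy = (-2)*[11*3 - (-4)*(-24)] - (-8)*[(-3)*3 - (-4)*(-2)] + 1*[(-3)*(-24) - 11*(-2)]
  = (-2)*(-63) - (-8)*(-17) + 1*(94) = 84
Dz = (-2)*[2*(-24) - 11*(-3)] - 1*[(-3)*(-24) - 11*(-2)] + (-8)*[(-3)*(-3) - 2*(-2)]
  = (-2)*(-15) - 1*(94) + (-8)*(13) = -168
x = Dx/D = 126/42 = 3, y = Dy/D = 84/42 = 2, z = Dz/D = -168/42 = -4
Check eq1: (-2)(3) + (1)(2) + (1)(-4) = -8 = -8 ✓
Check eq2: (-3)(3) + (2)(2) + (-4)(-4) = 11 = 11 ✓
Check eq3: (-2)(3) + (-3)(2) + (3)(-4) = -24 = -24 ✓

x = 3, y = 2, z = -4


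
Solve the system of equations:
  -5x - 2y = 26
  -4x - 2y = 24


Using Cramer's rule:
Determinant D = (-5)(-2) - (-4)(-2) = 10 - 8 = 2
Dx = (26)(-2) - (24)(-2) = -52 + 48 = -4
Dy = (-5)(24) - (-4)(26) = -120 + 104 = -16
x = Dx/D = -4/2 = -2
y = Dy/D = -16/2 = -8

x = -2, y = -8


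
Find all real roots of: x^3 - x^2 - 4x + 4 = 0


Let p(x) = x^3 - x^2 - 4x + 4. By the rational root theorem (leading coefficient 1), any rational root is an integer divisor of 4: try ±1, ±2, ... in turn.
Test x = 1: value = 0 ✓, so (x - 1) is a factor.
Synthetic division by (x - 1): bring down 1; 1(1) - 1 = 0; 0(1) - 4 = -4; (-4)(1) + 4 = 0 → quotient x^2 - 4, remainder 0.
Solve the quadratic x^2 - 4 = 0: discriminant = 0^2 - 4(1)(-4) = 0 + 16 = 16.
sqrt(16) = 4, so x = (0 ± 4)/2: x = 2 or x = -2.

x = -2, x = 1, x = 2


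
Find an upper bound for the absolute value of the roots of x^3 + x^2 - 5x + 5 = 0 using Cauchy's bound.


Cauchy's bound: all roots r satisfy |r| <= 1 + max(|a_i/a_n|) for i = 0,...,n-1
where a_n is the leading coefficient.

Coefficients: [1, 1, -5, 5]
Leading coefficient a_n = 1
Ratios |a_i/a_n|: 1, 5, 5
Maximum ratio: 5
Cauchy's bound: |r| <= 1 + 5 = 6

Upper bound = 6


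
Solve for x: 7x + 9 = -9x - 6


Starting with: 7x + 9 = -9x - 6
Move all x terms to left: (7 + 9)x = -6 - 9
Simplify: 16x = -15
Divide both sides by 16: x = -15/16

x = -15/16


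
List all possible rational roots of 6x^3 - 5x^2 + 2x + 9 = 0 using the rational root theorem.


Rational root theorem: possible roots are ±p/q where:
  p divides the constant term (9): p ∈ {1, 3, 9}
  q divides the leading coefficient (6): q ∈ {1, 2, 3, 6}

All possible rational roots: -9, -9/2, -3, -3/2, -1, -1/2, -1/3, -1/6, 1/6, 1/3, 1/2, 1, 3/2, 3, 9/2, 9

-9, -9/2, -3, -3/2, -1, -1/2, -1/3, -1/6, 1/6, 1/3, 1/2, 1, 3/2, 3, 9/2, 9


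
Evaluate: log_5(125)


We need the exponent such that 5^? = 125
5^3 = 125
Therefore log_5(125) = 3

3


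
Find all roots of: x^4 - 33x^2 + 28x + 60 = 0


Let p(x) = x^4 - 33x^2 + 28x + 60. By the rational root theorem (leading coefficient 1), any rational root is an integer divisor of 60: try ±1, ±2, ... in turn.
Test x = 1: value = 56 ≠ 0.
Test x = -1: value = 0 ✓, so (x + 1) is a factor.
Synthetic division by (x + 1): bring down 1; 1(-1) + 0 = -1; (-1)(-1) - 33 = -32; (-32)(-1) + 28 = 60; 60(-1) + 60 = 0 → quotient x^3 - x^2 - 32x + 60, remainder 0.
Continue with the quotient x^3 - x^2 - 32x + 60 (candidates must divide 60; re-test x = -1 first in case it repeats).
Test x = -1: value = 90 ≠ 0.
Test x = 2: value = 0 ✓, so (x - 2) is a factor.
Synthetic division by (x - 2): bring down 1; 1(2) - 1 = 1; 1(2) - 32 = -30; (-30)(2) + 60 = 0 → quotient x^2 + x - 30, remainder 0.
Solve the quadratic x^2 + x - 30 = 0: discriminant = 1^2 - 4(1)(-30) = 1 + 120 = 121.
sqrt(121) = 11, so x = (-1 ± 11)/2: x = 5 or x = -6.
Collecting all roots found:

x = -6, x = -1, x = 2, x = 5


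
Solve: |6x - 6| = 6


An absolute value equation |expr| = 6 gives two cases:
Case 1: 6x - 6 = 6
  6x = 12, so x = 2
Case 2: 6x - 6 = -6
  6x = 0, so x = 0

x = 0, x = 2


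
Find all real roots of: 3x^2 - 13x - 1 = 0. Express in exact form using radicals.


Using the quadratic formula: x = (-b ± sqrt(b^2 - 4ac)) / (2a)
Here a = 3, b = -13, c = -1
Discriminant = b^2 - 4ac = (-13)^2 - 4(3)(-1) = 169 + 12 = 181
Since discriminant = 181 > 0, there are two real roots.
x = (13 ± sqrt(181)) / 6
Numerically: x ≈ 4.4089 or x ≈ -0.0756

x = (13 + sqrt(181)) / 6 or x = (13 - sqrt(181)) / 6


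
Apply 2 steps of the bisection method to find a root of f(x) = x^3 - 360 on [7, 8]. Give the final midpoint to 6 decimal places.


f(x) = x^3 - 360
f(7) = -17 < 0
f(8) = 152 > 0

Step 1: midpoint = (7.000000 + 8.000000)/2 = 7.500000
  f(7.500000) = 61.875000
  f(mid) > 0, so root is in [7.000000, 7.500000]

Step 2: midpoint = (7.000000 + 7.500000)/2 = 7.250000
  f(7.250000) = 21.078125
  f(mid) > 0, so root is in [7.000000, 7.250000]

midpoint = 7.250000


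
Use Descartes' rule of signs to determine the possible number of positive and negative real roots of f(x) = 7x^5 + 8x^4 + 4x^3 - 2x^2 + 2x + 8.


Descartes' rule of signs:

For positive roots, count sign changes in f(x) = 7x^5 + 8x^4 + 4x^3 - 2x^2 + 2x + 8:
Signs of coefficients: +, +, +, -, +, +
Number of sign changes: 2
Possible positive real roots: 2, 0

For negative roots, examine f(-x) = -7x^5 + 8x^4 - 4x^3 - 2x^2 - 2x + 8:
Signs of coefficients: -, +, -, -, -, +
Number of sign changes: 3
Possible negative real roots: 3, 1

Positive roots: 2 or 0; Negative roots: 3 or 1


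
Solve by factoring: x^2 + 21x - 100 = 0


We need two numbers that multiply to -100 and add to 21.
Those numbers are -4 and 25 (since (-4) * 25 = -100 and (-4) + 25 = 21).
So x^2 + 21x - 100 = (x - 4)(x + 25) = 0
Setting each factor to zero: x = 4 or x = -25

x = -25, x = 4


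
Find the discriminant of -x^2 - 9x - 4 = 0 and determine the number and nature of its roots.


For ax^2 + bx + c = 0, discriminant D = b^2 - 4ac
Here a = -1, b = -9, c = -4
D = (-9)^2 - 4(-1)(-4) = 81 - 16 = 65

D = 65 > 0 but not a perfect square
The equation has 2 distinct real irrational roots.

Discriminant = 65, 2 distinct real irrational roots


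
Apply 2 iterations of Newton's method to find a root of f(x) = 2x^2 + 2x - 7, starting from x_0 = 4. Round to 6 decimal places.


Newton's method: x_(n+1) = x_n - f(x_n)/f'(x_n)
f(x) = 2x^2 + 2x - 7
f'(x) = 4x + 2

Iteration 1:
  f(4.000000) = 33.000000
  f'(4.000000) = 18.000000
  x_1 = 4.000000 - (33.000000)/(18.000000) = 2.166667

Iteration 2:
  f(2.166667) = 6.722222
  f'(2.166667) = 10.666667
  x_2 = 2.166667 - (6.722222)/(10.666667) = 1.536458

x_2 = 1.536458


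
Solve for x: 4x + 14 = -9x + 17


Starting with: 4x + 14 = -9x + 17
Move all x terms to left: (4 + 9)x = 17 - 14
Simplify: 13x = 3
Divide both sides by 13: x = 3/13

x = 3/13


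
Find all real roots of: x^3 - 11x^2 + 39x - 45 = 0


Let p(x) = x^3 - 11x^2 + 39x - 45. By the rational root theorem (leading coefficient 1), any rational root is an integer divisor of 45: try ±1, ±2, ... in turn.
Test x = 1: value = -16 ≠ 0.
Test x = -1: value = -96 ≠ 0.
Test x = 3: value = 0 ✓, so (x - 3) is a factor.
Synthetic division by (x - 3): bring down 1; 1(3) - 11 = -8; (-8)(3) + 39 = 15; 15(3) - 45 = 0 → quotient x^2 - 8x + 15, remainder 0.
Solve the quadratic x^2 - 8x + 15 = 0: discriminant = (-8)^2 - 4(1)(15) = 64 - 60 = 4.
sqrt(4) = 2, so x = (8 ± 2)/2: x = 5 or x = 3.

x = 3 (multiplicity 2), x = 5


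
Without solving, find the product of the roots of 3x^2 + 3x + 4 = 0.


By Vieta's formulas for ax^2 + bx + c = 0:
  Sum of roots = -b/a
  Product of roots = c/a

Here a = 3, b = 3, c = 4
Sum = -(3)/3 = -1
Product = 4/3 = 4/3

Product = 4/3


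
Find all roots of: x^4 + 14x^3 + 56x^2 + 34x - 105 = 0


Let p(x) = x^4 + 14x^3 + 56x^2 + 34x - 105. By the rational root theorem (leading coefficient 1), any rational root is an integer divisor of 105: try ±1, ±2, ... in turn.
Test x = 1: value = 0 ✓, so (x - 1) is a factor.
Synthetic division by (x - 1): bring down 1; 1(1) + 14 = 15; 15(1) + 56 = 71; 71(1) + 34 = 105; 105(1) - 105 = 0 → quotient x^3 + 15x^2 + 71x + 105, remainder 0.
Continue with the quotient x^3 + 15x^2 + 71x + 105 (candidates must divide 105; re-test x = 1 first in case it repeats).
Test x = 1: value = 192 ≠ 0.
Test x = -1: value = 48 ≠ 0.
Test x = 3: value = 480 ≠ 0.
Test x = -3: value = 0 ✓, so (x + 3) is a factor.
Synthetic division by (x + 3): bring down 1; 1(-3) + 15 = 12; 12(-3) + 71 = 35; 35(-3) + 105 = 0 → quotient x^2 + 12x + 35, remainder 0.
Solve the quadratic x^2 + 12x + 35 = 0: discriminant = 12^2 - 4(1)(35) = 144 - 140 = 4.
sqrt(4) = 2, so x = (-12 ± 2)/2: x = -5 or x = -7.
Collecting all roots found:

x = -7, x = -5, x = -3, x = 1


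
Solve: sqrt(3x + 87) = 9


Square both sides: 3x + 87 = 9^2 = 81
3x = 81 - 87 = -6
x = -2
Check: sqrt(3*(-2) + 87) = sqrt(81) = 9 ✓

x = -2


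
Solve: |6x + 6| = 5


An absolute value equation |expr| = 5 gives two cases:
Case 1: 6x + 6 = 5
  6x = -1, so x = -1/6
Case 2: 6x + 6 = -5
  6x = -11, so x = -11/6

x = -11/6, x = -1/6


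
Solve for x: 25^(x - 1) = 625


Express both sides with the same base.
625 = 25^2
Since the bases match, equate exponents: x - 1 = 2
So x = 2 - (-1) = 3

x = 3


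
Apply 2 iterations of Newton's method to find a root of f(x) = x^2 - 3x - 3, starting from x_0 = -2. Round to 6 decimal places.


Newton's method: x_(n+1) = x_n - f(x_n)/f'(x_n)
f(x) = x^2 - 3x - 3
f'(x) = 2x - 3

Iteration 1:
  f(-2.000000) = 7.000000
  f'(-2.000000) = -7.000000
  x_1 = -2.000000 - (7.000000)/(-7.000000) = -1.000000

Iteration 2:
  f(-1.000000) = 1.000000
  f'(-1.000000) = -5.000000
  x_2 = -1.000000 - (1.000000)/(-5.000000) = -0.800000

x_2 = -0.800000


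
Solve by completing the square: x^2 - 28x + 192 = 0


Start: x^2 - 28x + 192 = 0
Move constant: x^2 - 28x = -192
Half of -28 is -14, squared is 196
Add 196 to both sides: x^2 - 28x + 196 = 4
(x - 14)^2 = 4
x - 14 = ±2
x = 14 + 2 = 16 or x = 14 - 2 = 12

x = 12, x = 16


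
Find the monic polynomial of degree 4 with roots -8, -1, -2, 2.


A monic polynomial with roots -8, -1, -2, 2 is:
p(x) = (x + 8)(x + 1)(x + 2)(x - 2)
After multiplying by (x + 8): x + 8
After multiplying by (x + 1): x^2 + 9x + 8
After multiplying by (x + 2): x^3 + 11x^2 + 26x + 16
After multiplying by (x - 2): x^4 + 9x^3 + 4x^2 - 36x - 32

x^4 + 9x^3 + 4x^2 - 36x - 32


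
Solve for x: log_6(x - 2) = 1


Convert to exponential form: x - 2 = 6^1 = 6
x = 6 + 2 = 8
Check: log_6(8 - 2) = log_6(6) = log_6(6) = 1 ✓

x = 8


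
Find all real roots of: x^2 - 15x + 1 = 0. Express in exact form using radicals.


Using the quadratic formula: x = (-b ± sqrt(b^2 - 4ac)) / (2a)
Here a = 1, b = -15, c = 1
Discriminant = b^2 - 4ac = (-15)^2 - 4(1)(1) = 225 - 4 = 221
Since discriminant = 221 > 0, there are two real roots.
x = (15 ± sqrt(221)) / 2
Numerically: x ≈ 14.9330 or x ≈ 0.0670

x = (15 + sqrt(221)) / 2 or x = (15 - sqrt(221)) / 2


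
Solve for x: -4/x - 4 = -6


Subtract -4 from both sides: -4/x = -2
Multiply both sides by x: -4 = -2 * x
Divide by -2: x = 2

x = 2


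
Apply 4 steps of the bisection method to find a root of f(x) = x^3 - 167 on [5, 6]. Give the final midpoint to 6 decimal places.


f(x) = x^3 - 167
f(5) = -42 < 0
f(6) = 49 > 0

Step 1: midpoint = (5.000000 + 6.000000)/2 = 5.500000
  f(5.500000) = -0.625000
  f(mid) < 0, so root is in [5.500000, 6.000000]

Step 2: midpoint = (5.500000 + 6.000000)/2 = 5.750000
  f(5.750000) = 23.109375
  f(mid) > 0, so root is in [5.500000, 5.750000]

Step 3: midpoint = (5.500000 + 5.750000)/2 = 5.625000
  f(5.625000) = 10.978516
  f(mid) > 0, so root is in [5.500000, 5.625000]

Step 4: midpoint = (5.500000 + 5.625000)/2 = 5.562500
  f(5.562500) = 5.111572
  f(mid) > 0, so root is in [5.500000, 5.562500]

midpoint = 5.562500


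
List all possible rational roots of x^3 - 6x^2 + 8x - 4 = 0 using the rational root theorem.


Rational root theorem: possible roots are ±p/q where:
  p divides the constant term (-4): p ∈ {1, 2, 4}
  q divides the leading coefficient (1): q ∈ {1}

All possible rational roots: -4, -2, -1, 1, 2, 4

-4, -2, -1, 1, 2, 4


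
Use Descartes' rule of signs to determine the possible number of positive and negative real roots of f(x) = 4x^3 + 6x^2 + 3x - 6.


Descartes' rule of signs:

For positive roots, count sign changes in f(x) = 4x^3 + 6x^2 + 3x - 6:
Signs of coefficients: +, +, +, -
Number of sign changes: 1
Possible positive real roots: 1

For negative roots, examine f(-x) = -4x^3 + 6x^2 - 3x - 6:
Signs of coefficients: -, +, -, -
Number of sign changes: 2
Possible negative real roots: 2, 0

Positive roots: 1; Negative roots: 2 or 0


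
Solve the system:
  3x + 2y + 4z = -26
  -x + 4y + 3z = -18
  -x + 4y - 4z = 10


Using Cramer's rule. Expand each determinant along the first row.
D  = 3*[4*(-4) - 3*4] - 2*[(-1)*(-4) - 3*(-1)] + 4*[(-1)*4 - 4*(-1)]
  = 3*(-28) - 2*(7) + 4*(0) = -98
Dx = (-26)*[4*(-4) - 3*4] - 2*[(-18)*(-4) - 3*10] + 4*[(-18)*4 - 4*10]
  = (-26)*(-28) - 2*(42) + 4*(-112) = 196
Dy = 3*[(-18)*(-4) - 3*10] - (-26)*[(-1)*(-4) - 3*(-1)] + 4*[(-1)*10 - (-18)*(-1)]
  = 3*(42) - (-26)*(7) + 4*(-28) = 196
Dz = 3*[4*10 - (-18)*4] - 2*[(-1)*10 - (-18)*(-1)] + (-26)*[(-1)*4 - 4*(-1)]
  = 3*(112) - 2*(-28) + (-26)*(0) = 392
x = Dx/D = 196/-98 = -2, y = Dy/D = 196/-98 = -2, z = Dz/D = 392/-98 = -4
Check eq1: (3)(-2) + (2)(-2) + (4)(-4) = -26 = -26 ✓
Check eq2: (-1)(-2) + (4)(-2) + (3)(-4) = -18 = -18 ✓
Check eq3: (-1)(-2) + (4)(-2) + (-4)(-4) = 10 = 10 ✓

x = -2, y = -2, z = -4


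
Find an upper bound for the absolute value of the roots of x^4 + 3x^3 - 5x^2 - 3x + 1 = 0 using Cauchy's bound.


Cauchy's bound: all roots r satisfy |r| <= 1 + max(|a_i/a_n|) for i = 0,...,n-1
where a_n is the leading coefficient.

Coefficients: [1, 3, -5, -3, 1]
Leading coefficient a_n = 1
Ratios |a_i/a_n|: 3, 5, 3, 1
Maximum ratio: 5
Cauchy's bound: |r| <= 1 + 5 = 6

Upper bound = 6


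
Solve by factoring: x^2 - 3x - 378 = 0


We need two numbers that multiply to -378 and add to -3.
Those numbers are 18 and -21 (since 18 * (-21) = -378 and 18 + (-21) = -3).
So x^2 - 3x - 378 = (x + 18)(x - 21) = 0
Setting each factor to zero: x = -18 or x = 21

x = -18, x = 21


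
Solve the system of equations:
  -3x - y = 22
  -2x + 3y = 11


Using Cramer's rule:
Determinant D = (-3)(3) - (-2)(-1) = -9 - 2 = -11
Dx = (22)(3) - (11)(-1) = 66 + 11 = 77
Dy = (-3)(11) - (-2)(22) = -33 + 44 = 11
x = Dx/D = 77/-11 = -7
y = Dy/D = 11/-11 = -1

x = -7, y = -1


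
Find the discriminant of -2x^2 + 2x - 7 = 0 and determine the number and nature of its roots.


For ax^2 + bx + c = 0, discriminant D = b^2 - 4ac
Here a = -2, b = 2, c = -7
D = (2)^2 - 4(-2)(-7) = 4 - 56 = -52

D = -52 < 0
The equation has no real roots (2 complex conjugate roots).

Discriminant = -52, no real roots (2 complex conjugate roots)


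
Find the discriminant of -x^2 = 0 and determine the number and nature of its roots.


For ax^2 + bx + c = 0, discriminant D = b^2 - 4ac
Here a = -1, b = 0, c = 0
D = (0)^2 - 4(-1)(0) = 0 - 0 = 0

D = 0
The equation has exactly 1 real root (a repeated/double root).

Discriminant = 0, 1 repeated real root


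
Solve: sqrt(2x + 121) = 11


Square both sides: 2x + 121 = 11^2 = 121
2x = 121 - 121 = 0
x = 0
Check: sqrt(2*0 + 121) = sqrt(121) = 11 ✓

x = 0


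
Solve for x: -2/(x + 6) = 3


Multiply both sides by (x + 6): -2 = 3(x + 6)
Distribute: -2 = 3x + 18
3x = -2 - 18 = -20
x = -20/3

x = -20/3


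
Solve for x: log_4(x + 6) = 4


Convert to exponential form: x + 6 = 4^4 = 256
x = 256 - 6 = 250
Check: log_4(250 + 6) = log_4(256) = log_4(256) = 4 ✓

x = 250


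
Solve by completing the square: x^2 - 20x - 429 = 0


Start: x^2 - 20x - 429 = 0
Move constant: x^2 - 20x = 429
Half of -20 is -10, squared is 100
Add 100 to both sides: x^2 - 20x + 100 = 529
(x - 10)^2 = 529
x - 10 = ±23
x = 10 + 23 = 33 or x = 10 - 23 = -13

x = -13, x = 33


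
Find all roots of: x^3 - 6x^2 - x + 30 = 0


Let p(x) = x^3 - 6x^2 - x + 30. By the rational root theorem (leading coefficient 1), any rational root is an integer divisor of 30: try ±1, ±2, ... in turn.
Test x = 1: value = 24 ≠ 0.
Test x = -1: value = 24 ≠ 0.
Test x = 2: value = 12 ≠ 0.
Test x = -2: value = 0 ✓, so (x + 2) is a factor.
Synthetic division by (x + 2): bring down 1; 1(-2) - 6 = -8; (-8)(-2) - 1 = 15; 15(-2) + 30 = 0 → quotient x^2 - 8x + 15, remainder 0.
Solve the quadratic x^2 - 8x + 15 = 0: discriminant = (-8)^2 - 4(1)(15) = 64 - 60 = 4.
sqrt(4) = 2, so x = (8 ± 2)/2: x = 5 or x = 3.
Collecting all roots found:

x = -2, x = 3, x = 5


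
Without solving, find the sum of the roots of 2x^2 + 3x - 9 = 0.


By Vieta's formulas for ax^2 + bx + c = 0:
  Sum of roots = -b/a
  Product of roots = c/a

Here a = 2, b = 3, c = -9
Sum = -(3)/2 = -3/2
Product = -9/2 = -9/2

Sum = -3/2


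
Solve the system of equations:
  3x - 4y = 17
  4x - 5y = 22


Using Cramer's rule:
Determinant D = (3)(-5) - (4)(-4) = -15 + 16 = 1
Dx = (17)(-5) - (22)(-4) = -85 + 88 = 3
Dy = (3)(22) - (4)(17) = 66 - 68 = -2
x = Dx/D = 3/1 = 3
y = Dy/D = -2/1 = -2

x = 3, y = -2


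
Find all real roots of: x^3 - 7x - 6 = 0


Let p(x) = x^3 - 7x - 6. By the rational root theorem (leading coefficient 1), any rational root is an integer divisor of 6: try ±1, ±2, ... in turn.
Test x = 1: value = -12 ≠ 0.
Test x = -1: value = 0 ✓, so (x + 1) is a factor.
Synthetic division by (x + 1): bring down 1; 1(-1) + 0 = -1; (-1)(-1) - 7 = -6; (-6)(-1) - 6 = 0 → quotient x^2 - x - 6, remainder 0.
Solve the quadratic x^2 - x - 6 = 0: discriminant = (-1)^2 - 4(1)(-6) = 1 + 24 = 25.
sqrt(25) = 5, so x = (1 ± 5)/2: x = 3 or x = -2.

x = -2, x = -1, x = 3


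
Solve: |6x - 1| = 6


An absolute value equation |expr| = 6 gives two cases:
Case 1: 6x - 1 = 6
  6x = 7, so x = 7/6
Case 2: 6x - 1 = -6
  6x = -5, so x = -5/6

x = -5/6, x = 7/6


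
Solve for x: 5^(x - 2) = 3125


Express both sides with the same base.
3125 = 5^5
Since the bases match, equate exponents: x - 2 = 5
So x = 5 - (-2) = 7

x = 7


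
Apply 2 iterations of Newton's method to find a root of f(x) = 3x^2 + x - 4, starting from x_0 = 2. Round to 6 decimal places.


Newton's method: x_(n+1) = x_n - f(x_n)/f'(x_n)
f(x) = 3x^2 + x - 4
f'(x) = 6x + 1

Iteration 1:
  f(2.000000) = 10.000000
  f'(2.000000) = 13.000000
  x_1 = 2.000000 - (10.000000)/(13.000000) = 1.230769

Iteration 2:
  f(1.230769) = 1.775148
  f'(1.230769) = 8.384615
  x_2 = 1.230769 - (1.775148)/(8.384615) = 1.019054

x_2 = 1.019054


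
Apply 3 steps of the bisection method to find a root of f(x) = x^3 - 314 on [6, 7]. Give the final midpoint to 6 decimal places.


f(x) = x^3 - 314
f(6) = -98 < 0
f(7) = 29 > 0

Step 1: midpoint = (6.000000 + 7.000000)/2 = 6.500000
  f(6.500000) = -39.375000
  f(mid) < 0, so root is in [6.500000, 7.000000]

Step 2: midpoint = (6.500000 + 7.000000)/2 = 6.750000
  f(6.750000) = -6.453125
  f(mid) < 0, so root is in [6.750000, 7.000000]

Step 3: midpoint = (6.750000 + 7.000000)/2 = 6.875000
  f(6.875000) = 10.951172
  f(mid) > 0, so root is in [6.750000, 6.875000]

midpoint = 6.875000


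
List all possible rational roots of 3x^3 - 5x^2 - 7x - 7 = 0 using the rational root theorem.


Rational root theorem: possible roots are ±p/q where:
  p divides the constant term (-7): p ∈ {1, 7}
  q divides the leading coefficient (3): q ∈ {1, 3}

All possible rational roots: -7, -7/3, -1, -1/3, 1/3, 1, 7/3, 7

-7, -7/3, -1, -1/3, 1/3, 1, 7/3, 7


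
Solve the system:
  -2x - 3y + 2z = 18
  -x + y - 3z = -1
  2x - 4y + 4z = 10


Using Cramer's rule. Expand each determinant along the first row.
D  = (-2)*[1*4 - (-3)*(-4)] - (-3)*[(-1)*4 - (-3)*2] + 2*[(-1)*(-4) - 1*2]
  = (-2)*(-8) - (-3)*(2) + 2*(2) = 26
Dx = 18*[1*4 - (-3)*(-4)] - (-3)*[(-1)*4 - (-3)*10] + 2*[(-1)*(-4) - 1*10]
  = 18*(-8) - (-3)*(26) + 2*(-6) = -78
Dy = (-2)*[(-1)*4 - (-3)*10] - 18*[(-1)*4 - (-3)*2] + 2*[(-1)*10 - (-1)*2]
  = (-2)*(26) - 18*(2) + 2*(-8) = -104
Dz = (-2)*[1*10 - (-1)*(-4)] - (-3)*[(-1)*10 - (-1)*2] + 18*[(-1)*(-4) - 1*2]
  = (-2)*(6) - (-3)*(-8) + 18*(2) = 0
x = Dx/D = -78/26 = -3, y = Dy/D = -104/26 = -4, z = Dz/D = 0/26 = 0
Check eq1: (-2)(-3) + (-3)(-4) + (2)(0) = 18 = 18 ✓
Check eq2: (-1)(-3) + (1)(-4) + (-3)(0) = -1 = -1 ✓
Check eq3: (2)(-3) + (-4)(-4) + (4)(0) = 10 = 10 ✓

x = -3, y = -4, z = 0


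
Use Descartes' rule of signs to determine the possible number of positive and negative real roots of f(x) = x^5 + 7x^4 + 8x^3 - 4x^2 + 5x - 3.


Descartes' rule of signs:

For positive roots, count sign changes in f(x) = x^5 + 7x^4 + 8x^3 - 4x^2 + 5x - 3:
Signs of coefficients: +, +, +, -, +, -
Number of sign changes: 3
Possible positive real roots: 3, 1

For negative roots, examine f(-x) = -x^5 + 7x^4 - 8x^3 - 4x^2 - 5x - 3:
Signs of coefficients: -, +, -, -, -, -
Number of sign changes: 2
Possible negative real roots: 2, 0

Positive roots: 3 or 1; Negative roots: 2 or 0


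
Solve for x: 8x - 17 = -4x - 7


Starting with: 8x - 17 = -4x - 7
Move all x terms to left: (8 + 4)x = -7 + 17
Simplify: 12x = 10
Divide both sides by 12: x = 5/6

x = 5/6


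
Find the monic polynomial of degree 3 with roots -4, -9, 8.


A monic polynomial with roots -4, -9, 8 is:
p(x) = (x + 4)(x + 9)(x - 8)
After multiplying by (x + 4): x + 4
After multiplying by (x + 9): x^2 + 13x + 36
After multiplying by (x - 8): x^3 + 5x^2 - 68x - 288

x^3 + 5x^2 - 68x - 288


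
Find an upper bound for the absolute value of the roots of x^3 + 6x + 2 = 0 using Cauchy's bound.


Cauchy's bound: all roots r satisfy |r| <= 1 + max(|a_i/a_n|) for i = 0,...,n-1
where a_n is the leading coefficient.

Coefficients: [1, 0, 6, 2]
Leading coefficient a_n = 1
Ratios |a_i/a_n|: 0, 6, 2
Maximum ratio: 6
Cauchy's bound: |r| <= 1 + 6 = 7

Upper bound = 7


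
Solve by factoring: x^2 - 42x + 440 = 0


We need two numbers that multiply to 440 and add to -42.
Those numbers are -22 and -20 (since (-22) * (-20) = 440 and (-22) + (-20) = -42).
So x^2 - 42x + 440 = (x - 22)(x - 20) = 0
Setting each factor to zero: x = 22 or x = 20

x = 20, x = 22


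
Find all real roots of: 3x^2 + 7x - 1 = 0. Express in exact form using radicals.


Using the quadratic formula: x = (-b ± sqrt(b^2 - 4ac)) / (2a)
Here a = 3, b = 7, c = -1
Discriminant = b^2 - 4ac = 7^2 - 4(3)(-1) = 49 + 12 = 61
Since discriminant = 61 > 0, there are two real roots.
x = (-7 ± sqrt(61)) / 6
Numerically: x ≈ 0.1350 or x ≈ -2.4684

x = (-7 + sqrt(61)) / 6 or x = (-7 - sqrt(61)) / 6


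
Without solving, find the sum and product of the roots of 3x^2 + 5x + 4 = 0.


By Vieta's formulas for ax^2 + bx + c = 0:
  Sum of roots = -b/a
  Product of roots = c/a

Here a = 3, b = 5, c = 4
Sum = -(5)/3 = -5/3
Product = 4/3 = 4/3

Sum = -5/3, Product = 4/3


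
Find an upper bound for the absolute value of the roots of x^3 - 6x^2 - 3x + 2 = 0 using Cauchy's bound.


Cauchy's bound: all roots r satisfy |r| <= 1 + max(|a_i/a_n|) for i = 0,...,n-1
where a_n is the leading coefficient.

Coefficients: [1, -6, -3, 2]
Leading coefficient a_n = 1
Ratios |a_i/a_n|: 6, 3, 2
Maximum ratio: 6
Cauchy's bound: |r| <= 1 + 6 = 7

Upper bound = 7


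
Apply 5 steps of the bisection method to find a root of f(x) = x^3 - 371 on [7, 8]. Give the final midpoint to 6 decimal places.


f(x) = x^3 - 371
f(7) = -28 < 0
f(8) = 141 > 0

Step 1: midpoint = (7.000000 + 8.000000)/2 = 7.500000
  f(7.500000) = 50.875000
  f(mid) > 0, so root is in [7.000000, 7.500000]

Step 2: midpoint = (7.000000 + 7.500000)/2 = 7.250000
  f(7.250000) = 10.078125
  f(mid) > 0, so root is in [7.000000, 7.250000]

Step 3: midpoint = (7.000000 + 7.250000)/2 = 7.125000
  f(7.125000) = -9.294922
  f(mid) < 0, so root is in [7.125000, 7.250000]

Step 4: midpoint = (7.125000 + 7.250000)/2 = 7.187500
  f(7.187500) = 0.307373
  f(mid) > 0, so root is in [7.125000, 7.187500]

Step 5: midpoint = (7.125000 + 7.187500)/2 = 7.156250
  f(7.156250) = -4.514740
  f(mid) < 0, so root is in [7.156250, 7.187500]

midpoint = 7.156250


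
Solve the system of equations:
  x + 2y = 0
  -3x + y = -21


Using Cramer's rule:
Determinant D = (1)(1) - (-3)(2) = 1 + 6 = 7
Dx = (0)(1) - (-21)(2) = 0 + 42 = 42
Dy = (1)(-21) - (-3)(0) = -21 - 0 = -21
x = Dx/D = 42/7 = 6
y = Dy/D = -21/7 = -3

x = 6, y = -3


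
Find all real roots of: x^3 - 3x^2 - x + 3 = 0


Let p(x) = x^3 - 3x^2 - x + 3. By the rational root theorem (leading coefficient 1), any rational root is an integer divisor of 3: try ±1, ±2, ... in turn.
Test x = 1: value = 0 ✓, so (x - 1) is a factor.
Synthetic division by (x - 1): bring down 1; 1(1) - 3 = -2; (-2)(1) - 1 = -3; (-3)(1) + 3 = 0 → quotient x^2 - 2x - 3, remainder 0.
Solve the quadratic x^2 - 2x - 3 = 0: discriminant = (-2)^2 - 4(1)(-3) = 4 + 12 = 16.
sqrt(16) = 4, so x = (2 ± 4)/2: x = 3 or x = -1.

x = -1, x = 1, x = 3


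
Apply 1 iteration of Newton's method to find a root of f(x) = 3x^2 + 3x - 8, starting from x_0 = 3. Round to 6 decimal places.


Newton's method: x_(n+1) = x_n - f(x_n)/f'(x_n)
f(x) = 3x^2 + 3x - 8
f'(x) = 6x + 3

Iteration 1:
  f(3.000000) = 28.000000
  f'(3.000000) = 21.000000
  x_1 = 3.000000 - (28.000000)/(21.000000) = 1.666667

x_1 = 1.666667


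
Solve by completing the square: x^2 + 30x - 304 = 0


Start: x^2 + 30x - 304 = 0
Move constant: x^2 + 30x = 304
Half of 30 is 15, squared is 225
Add 225 to both sides: x^2 + 30x + 225 = 529
(x + 15)^2 = 529
x + 15 = ±23
x = -15 + 23 = 8 or x = -15 - 23 = -38

x = -38, x = 8


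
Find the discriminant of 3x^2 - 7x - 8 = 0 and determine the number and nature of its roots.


For ax^2 + bx + c = 0, discriminant D = b^2 - 4ac
Here a = 3, b = -7, c = -8
D = (-7)^2 - 4(3)(-8) = 49 + 96 = 145

D = 145 > 0 but not a perfect square
The equation has 2 distinct real irrational roots.

Discriminant = 145, 2 distinct real irrational roots


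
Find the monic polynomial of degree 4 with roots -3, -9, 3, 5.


A monic polynomial with roots -3, -9, 3, 5 is:
p(x) = (x + 3)(x + 9)(x - 3)(x - 5)
After multiplying by (x + 3): x + 3
After multiplying by (x + 9): x^2 + 12x + 27
After multiplying by (x - 3): x^3 + 9x^2 - 9x - 81
After multiplying by (x - 5): x^4 + 4x^3 - 54x^2 - 36x + 405

x^4 + 4x^3 - 54x^2 - 36x + 405
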